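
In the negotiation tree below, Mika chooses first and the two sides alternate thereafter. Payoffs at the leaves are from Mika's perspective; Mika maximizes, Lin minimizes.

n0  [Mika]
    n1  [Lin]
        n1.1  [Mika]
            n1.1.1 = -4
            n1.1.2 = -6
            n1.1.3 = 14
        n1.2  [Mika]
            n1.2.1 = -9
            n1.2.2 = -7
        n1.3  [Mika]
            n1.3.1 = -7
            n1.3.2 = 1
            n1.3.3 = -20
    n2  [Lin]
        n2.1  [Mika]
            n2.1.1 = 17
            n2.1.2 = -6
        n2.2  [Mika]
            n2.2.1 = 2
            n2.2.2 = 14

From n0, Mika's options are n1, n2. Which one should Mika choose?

n2

n1.1 (Mika): max(-4, -6, 14) = 14
n1.2 (Mika): max(-9, -7) = -7
n1.3 (Mika): max(-7, 1, -20) = 1
n1 (Lin): min(14, -7, 1) = -7
n2.1 (Mika): max(17, -6) = 17
n2.2 (Mika): max(2, 14) = 14
n2 (Lin): min(17, 14) = 14
n0 (Mika): max(-7, 14) = 14
Mika at n0 wants the highest of {n1=-7, n2=14}, so chooses n2.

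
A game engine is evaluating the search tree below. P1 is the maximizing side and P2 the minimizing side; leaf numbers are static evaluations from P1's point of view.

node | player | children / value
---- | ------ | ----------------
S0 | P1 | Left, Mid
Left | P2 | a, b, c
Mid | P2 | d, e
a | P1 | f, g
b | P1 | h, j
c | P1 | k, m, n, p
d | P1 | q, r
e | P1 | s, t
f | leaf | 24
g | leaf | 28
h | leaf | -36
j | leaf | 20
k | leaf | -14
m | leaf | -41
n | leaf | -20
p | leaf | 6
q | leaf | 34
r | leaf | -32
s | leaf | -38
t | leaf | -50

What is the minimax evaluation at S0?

a (P1): max(24, 28) = 28
b (P1): max(-36, 20) = 20
c (P1): max(-14, -41, -20, 6) = 6
Left (P2): min(28, 20, 6) = 6
d (P1): max(34, -32) = 34
e (P1): max(-38, -50) = -38
Mid (P2): min(34, -38) = -38
S0 (P1): max(6, -38) = 6

6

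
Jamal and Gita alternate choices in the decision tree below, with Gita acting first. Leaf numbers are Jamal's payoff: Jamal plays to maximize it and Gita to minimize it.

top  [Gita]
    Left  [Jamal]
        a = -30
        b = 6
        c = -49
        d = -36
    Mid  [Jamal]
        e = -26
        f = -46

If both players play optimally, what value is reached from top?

Left (Jamal): max(-30, 6, -49, -36) = 6
Mid (Jamal): max(-26, -46) = -26
top (Gita): min(6, -26) = -26

-26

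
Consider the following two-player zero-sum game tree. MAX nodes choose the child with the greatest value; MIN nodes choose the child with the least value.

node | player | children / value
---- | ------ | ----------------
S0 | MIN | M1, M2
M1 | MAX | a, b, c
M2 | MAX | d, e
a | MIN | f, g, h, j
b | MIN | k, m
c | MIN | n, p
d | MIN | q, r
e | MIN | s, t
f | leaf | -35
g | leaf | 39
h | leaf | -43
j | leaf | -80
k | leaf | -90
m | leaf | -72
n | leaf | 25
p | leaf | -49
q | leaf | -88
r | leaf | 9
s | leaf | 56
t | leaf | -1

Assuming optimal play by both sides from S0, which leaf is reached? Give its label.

a (MIN): min(-35, 39, -43, -80) = -80
b (MIN): min(-90, -72) = -90
c (MIN): min(25, -49) = -49
M1 (MAX): max(-80, -90, -49) = -49
d (MIN): min(-88, 9) = -88
e (MIN): min(56, -1) = -1
M2 (MAX): max(-88, -1) = -1
S0 (MIN): min(-49, -1) = -49
At S0, MIN picks M1 (lowest: -49).
At M1, MAX picks c (highest: -49).
At c, MIN picks p (lowest: -49).
Terminal value -49.

p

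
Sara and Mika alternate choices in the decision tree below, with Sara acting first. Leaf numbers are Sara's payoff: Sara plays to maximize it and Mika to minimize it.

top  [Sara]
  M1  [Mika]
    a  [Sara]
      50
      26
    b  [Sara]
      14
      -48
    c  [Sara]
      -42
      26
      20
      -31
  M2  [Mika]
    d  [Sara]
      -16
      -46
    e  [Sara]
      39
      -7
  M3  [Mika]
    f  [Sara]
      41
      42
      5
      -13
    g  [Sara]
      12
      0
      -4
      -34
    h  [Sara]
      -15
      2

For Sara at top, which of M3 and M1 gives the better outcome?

M1

f (Sara): max(41, 42, 5, -13) = 42
g (Sara): max(12, 0, -4, -34) = 12
h (Sara): max(-15, 2) = 2
M3 (Mika): min(42, 12, 2) = 2
a (Sara): max(50, 26) = 50
b (Sara): max(14, -48) = 14
c (Sara): max(-42, 26, 20, -31) = 26
M1 (Mika): min(50, 14, 26) = 14
Sara prefers the higher value; M3=2, M1=14. M1 is better since 14 > 2.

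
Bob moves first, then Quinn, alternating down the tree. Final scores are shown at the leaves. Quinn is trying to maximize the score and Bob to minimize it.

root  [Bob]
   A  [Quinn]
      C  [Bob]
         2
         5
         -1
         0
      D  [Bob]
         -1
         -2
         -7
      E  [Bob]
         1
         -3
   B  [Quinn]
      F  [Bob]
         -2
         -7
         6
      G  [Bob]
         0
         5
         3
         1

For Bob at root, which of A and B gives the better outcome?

C (Bob): min(2, 5, -1, 0) = -1
D (Bob): min(-1, -2, -7) = -7
E (Bob): min(1, -3) = -3
A (Quinn): max(-1, -7, -3) = -1
F (Bob): min(-2, -7, 6) = -7
G (Bob): min(0, 5, 3, 1) = 0
B (Quinn): max(-7, 0) = 0
Bob prefers the lower value; A=-1, B=0. A is better since -1 < 0.

A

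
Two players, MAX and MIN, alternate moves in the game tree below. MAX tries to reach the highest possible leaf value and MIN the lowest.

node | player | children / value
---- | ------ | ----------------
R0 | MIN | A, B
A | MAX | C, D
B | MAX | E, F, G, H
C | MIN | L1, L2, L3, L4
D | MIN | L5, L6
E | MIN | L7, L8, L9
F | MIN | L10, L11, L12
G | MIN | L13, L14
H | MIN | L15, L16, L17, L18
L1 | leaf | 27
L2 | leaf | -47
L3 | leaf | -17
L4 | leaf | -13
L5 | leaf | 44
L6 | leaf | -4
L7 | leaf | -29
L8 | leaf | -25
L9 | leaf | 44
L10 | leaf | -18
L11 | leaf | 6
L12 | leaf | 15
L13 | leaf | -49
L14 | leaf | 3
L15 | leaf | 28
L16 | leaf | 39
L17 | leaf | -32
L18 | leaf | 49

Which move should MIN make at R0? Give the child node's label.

C (MIN): min(27, -47, -17, -13) = -47
D (MIN): min(44, -4) = -4
A (MAX): max(-47, -4) = -4
E (MIN): min(-29, -25, 44) = -29
F (MIN): min(-18, 6, 15) = -18
G (MIN): min(-49, 3) = -49
H (MIN): min(28, 39, -32, 49) = -32
B (MAX): max(-29, -18, -49, -32) = -18
R0 (MIN): min(-4, -18) = -18
MIN at R0 wants the lowest of {A=-4, B=-18}, so chooses B.

B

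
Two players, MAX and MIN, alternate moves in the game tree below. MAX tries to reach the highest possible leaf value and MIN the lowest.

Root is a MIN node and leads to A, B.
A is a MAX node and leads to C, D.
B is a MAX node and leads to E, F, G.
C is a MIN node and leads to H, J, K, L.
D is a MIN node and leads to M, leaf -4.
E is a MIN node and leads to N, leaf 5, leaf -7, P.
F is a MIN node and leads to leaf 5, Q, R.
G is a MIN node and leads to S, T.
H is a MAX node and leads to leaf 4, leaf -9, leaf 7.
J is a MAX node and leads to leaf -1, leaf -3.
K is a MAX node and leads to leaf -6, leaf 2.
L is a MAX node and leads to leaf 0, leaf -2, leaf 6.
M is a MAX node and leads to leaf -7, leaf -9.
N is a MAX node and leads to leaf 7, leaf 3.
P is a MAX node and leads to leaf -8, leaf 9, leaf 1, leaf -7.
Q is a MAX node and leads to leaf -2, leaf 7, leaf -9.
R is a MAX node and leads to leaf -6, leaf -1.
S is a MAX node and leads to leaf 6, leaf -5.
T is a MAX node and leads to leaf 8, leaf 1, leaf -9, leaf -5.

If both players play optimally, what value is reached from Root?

-1

H (MAX): max(4, -9, 7) = 7
J (MAX): max(-1, -3) = -1
K (MAX): max(-6, 2) = 2
L (MAX): max(0, -2, 6) = 6
C (MIN): min(7, -1, 2, 6) = -1
M (MAX): max(-7, -9) = -7
D (MIN): min(-7, -4) = -7
A (MAX): max(-1, -7) = -1
N (MAX): max(7, 3) = 7
P (MAX): max(-8, 9, 1, -7) = 9
E (MIN): min(7, 5, -7, 9) = -7
Q (MAX): max(-2, 7, -9) = 7
R (MAX): max(-6, -1) = -1
F (MIN): min(5, 7, -1) = -1
S (MAX): max(6, -5) = 6
T (MAX): max(8, 1, -9, -5) = 8
G (MIN): min(6, 8) = 6
B (MAX): max(-7, -1, 6) = 6
Root (MIN): min(-1, 6) = -1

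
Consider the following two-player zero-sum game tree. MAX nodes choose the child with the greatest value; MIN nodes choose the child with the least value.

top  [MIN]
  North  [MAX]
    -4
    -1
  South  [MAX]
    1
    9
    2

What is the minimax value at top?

-1

North (MAX): max(-4, -1) = -1
South (MAX): max(1, 9, 2) = 9
top (MIN): min(-1, 9) = -1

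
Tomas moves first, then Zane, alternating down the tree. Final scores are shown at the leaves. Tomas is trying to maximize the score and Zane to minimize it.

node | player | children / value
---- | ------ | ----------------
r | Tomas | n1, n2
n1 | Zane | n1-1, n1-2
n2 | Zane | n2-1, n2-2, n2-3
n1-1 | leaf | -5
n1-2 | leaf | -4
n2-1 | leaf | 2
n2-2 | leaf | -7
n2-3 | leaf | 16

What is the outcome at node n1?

n1 (Zane): min(-5, -4) = -5

-5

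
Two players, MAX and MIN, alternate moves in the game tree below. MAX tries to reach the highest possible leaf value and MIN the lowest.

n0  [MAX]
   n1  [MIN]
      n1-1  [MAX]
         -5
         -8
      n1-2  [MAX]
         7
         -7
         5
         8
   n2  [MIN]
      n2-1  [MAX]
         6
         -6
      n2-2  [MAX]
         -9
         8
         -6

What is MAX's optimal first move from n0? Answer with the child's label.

n1-1 (MAX): max(-5, -8) = -5
n1-2 (MAX): max(7, -7, 5, 8) = 8
n1 (MIN): min(-5, 8) = -5
n2-1 (MAX): max(6, -6) = 6
n2-2 (MAX): max(-9, 8, -6) = 8
n2 (MIN): min(6, 8) = 6
n0 (MAX): max(-5, 6) = 6
MAX at n0 wants the highest of {n1=-5, n2=6}, so chooses n2.

n2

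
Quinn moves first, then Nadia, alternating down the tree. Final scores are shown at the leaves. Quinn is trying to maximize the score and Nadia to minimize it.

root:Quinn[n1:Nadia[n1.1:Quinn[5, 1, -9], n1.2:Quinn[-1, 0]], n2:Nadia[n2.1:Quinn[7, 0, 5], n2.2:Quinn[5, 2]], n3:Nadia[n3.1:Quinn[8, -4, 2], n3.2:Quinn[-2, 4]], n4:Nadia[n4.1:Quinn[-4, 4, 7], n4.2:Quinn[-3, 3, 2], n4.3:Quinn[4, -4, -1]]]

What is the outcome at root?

n1.1 (Quinn): max(5, 1, -9) = 5
n1.2 (Quinn): max(-1, 0) = 0
n1 (Nadia): min(5, 0) = 0
n2.1 (Quinn): max(7, 0, 5) = 7
n2.2 (Quinn): max(5, 2) = 5
n2 (Nadia): min(7, 5) = 5
n3.1 (Quinn): max(8, -4, 2) = 8
n3.2 (Quinn): max(-2, 4) = 4
n3 (Nadia): min(8, 4) = 4
n4.1 (Quinn): max(-4, 4, 7) = 7
n4.2 (Quinn): max(-3, 3, 2) = 3
n4.3 (Quinn): max(4, -4, -1) = 4
n4 (Nadia): min(7, 3, 4) = 3
root (Quinn): max(0, 5, 4, 3) = 5

5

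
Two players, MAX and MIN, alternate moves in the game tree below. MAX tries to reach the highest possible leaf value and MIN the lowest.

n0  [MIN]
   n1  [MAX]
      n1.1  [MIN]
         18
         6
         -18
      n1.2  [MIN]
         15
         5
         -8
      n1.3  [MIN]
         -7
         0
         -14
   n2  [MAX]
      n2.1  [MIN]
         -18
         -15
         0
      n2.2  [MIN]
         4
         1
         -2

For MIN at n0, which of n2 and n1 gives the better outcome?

n1

n2.1 (MIN): min(-18, -15, 0) = -18
n2.2 (MIN): min(4, 1, -2) = -2
n2 (MAX): max(-18, -2) = -2
n1.1 (MIN): min(18, 6, -18) = -18
n1.2 (MIN): min(15, 5, -8) = -8
n1.3 (MIN): min(-7, 0, -14) = -14
n1 (MAX): max(-18, -8, -14) = -8
MIN prefers the lower value; n2=-2, n1=-8. n1 is better since -8 < -2.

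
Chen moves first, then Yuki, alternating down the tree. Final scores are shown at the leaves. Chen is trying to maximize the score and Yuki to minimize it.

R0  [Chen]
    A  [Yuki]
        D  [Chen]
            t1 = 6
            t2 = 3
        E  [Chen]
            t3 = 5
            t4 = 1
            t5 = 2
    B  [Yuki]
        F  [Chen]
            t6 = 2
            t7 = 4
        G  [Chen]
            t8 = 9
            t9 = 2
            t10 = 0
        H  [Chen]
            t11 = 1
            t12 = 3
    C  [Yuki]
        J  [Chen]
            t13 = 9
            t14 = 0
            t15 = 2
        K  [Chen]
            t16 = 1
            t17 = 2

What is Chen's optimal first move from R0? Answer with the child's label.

D (Chen): max(6, 3) = 6
E (Chen): max(5, 1, 2) = 5
A (Yuki): min(6, 5) = 5
F (Chen): max(2, 4) = 4
G (Chen): max(9, 2, 0) = 9
H (Chen): max(1, 3) = 3
B (Yuki): min(4, 9, 3) = 3
J (Chen): max(9, 0, 2) = 9
K (Chen): max(1, 2) = 2
C (Yuki): min(9, 2) = 2
R0 (Chen): max(5, 3, 2) = 5
Chen at R0 wants the highest of {A=5, B=3, C=2}, so chooses A.

A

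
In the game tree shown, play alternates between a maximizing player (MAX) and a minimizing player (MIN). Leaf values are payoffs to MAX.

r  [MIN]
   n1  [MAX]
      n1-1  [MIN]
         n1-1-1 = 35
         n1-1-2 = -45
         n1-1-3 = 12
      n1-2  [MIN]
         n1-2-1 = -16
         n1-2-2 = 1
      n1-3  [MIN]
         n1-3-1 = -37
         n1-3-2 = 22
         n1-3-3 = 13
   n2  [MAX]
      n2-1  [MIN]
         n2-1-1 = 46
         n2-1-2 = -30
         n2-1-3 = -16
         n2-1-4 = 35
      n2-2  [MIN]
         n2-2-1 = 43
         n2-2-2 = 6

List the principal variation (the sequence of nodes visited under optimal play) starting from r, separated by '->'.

n1-1 (MIN): min(35, -45, 12) = -45
n1-2 (MIN): min(-16, 1) = -16
n1-3 (MIN): min(-37, 22, 13) = -37
n1 (MAX): max(-45, -16, -37) = -16
n2-1 (MIN): min(46, -30, -16, 35) = -30
n2-2 (MIN): min(43, 6) = 6
n2 (MAX): max(-30, 6) = 6
r (MIN): min(-16, 6) = -16
At r, MIN picks n1 (lowest: -16).
At n1, MAX picks n1-2 (highest: -16).
At n1-2, MIN picks n1-2-1 (lowest: -16).
Terminal value -16.

r -> n1 -> n1-2 -> n1-2-1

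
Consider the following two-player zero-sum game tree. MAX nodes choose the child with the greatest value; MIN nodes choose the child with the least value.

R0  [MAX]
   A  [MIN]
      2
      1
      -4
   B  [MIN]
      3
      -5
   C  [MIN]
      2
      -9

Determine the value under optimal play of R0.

-4

A (MIN): min(2, 1, -4) = -4
B (MIN): min(3, -5) = -5
C (MIN): min(2, -9) = -9
R0 (MAX): max(-4, -5, -9) = -4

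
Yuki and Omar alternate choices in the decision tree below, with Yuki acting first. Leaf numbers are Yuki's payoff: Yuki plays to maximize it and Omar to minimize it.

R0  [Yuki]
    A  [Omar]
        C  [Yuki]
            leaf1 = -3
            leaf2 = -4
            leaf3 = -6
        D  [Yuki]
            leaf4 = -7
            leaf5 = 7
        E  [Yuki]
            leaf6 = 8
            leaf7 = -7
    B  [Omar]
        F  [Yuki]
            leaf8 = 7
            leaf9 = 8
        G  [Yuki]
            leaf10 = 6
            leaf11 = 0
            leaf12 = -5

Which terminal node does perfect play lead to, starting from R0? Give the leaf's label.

C (Yuki): max(-3, -4, -6) = -3
D (Yuki): max(-7, 7) = 7
E (Yuki): max(8, -7) = 8
A (Omar): min(-3, 7, 8) = -3
F (Yuki): max(7, 8) = 8
G (Yuki): max(6, 0, -5) = 6
B (Omar): min(8, 6) = 6
R0 (Yuki): max(-3, 6) = 6
At R0, Yuki picks B (highest: 6).
At B, Omar picks G (lowest: 6).
At G, Yuki picks leaf10 (highest: 6).
Terminal value 6.

leaf10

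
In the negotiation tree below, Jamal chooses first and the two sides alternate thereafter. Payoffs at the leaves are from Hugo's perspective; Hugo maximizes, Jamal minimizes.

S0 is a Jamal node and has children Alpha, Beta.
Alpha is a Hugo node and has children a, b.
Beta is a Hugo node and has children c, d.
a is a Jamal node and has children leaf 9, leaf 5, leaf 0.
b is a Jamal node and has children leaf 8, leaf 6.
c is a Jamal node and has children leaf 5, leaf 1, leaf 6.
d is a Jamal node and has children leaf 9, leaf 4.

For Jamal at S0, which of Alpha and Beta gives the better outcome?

Beta

a (Jamal): min(9, 5, 0) = 0
b (Jamal): min(8, 6) = 6
Alpha (Hugo): max(0, 6) = 6
c (Jamal): min(5, 1, 6) = 1
d (Jamal): min(9, 4) = 4
Beta (Hugo): max(1, 4) = 4
Jamal prefers the lower value; Alpha=6, Beta=4. Beta is better since 4 < 6.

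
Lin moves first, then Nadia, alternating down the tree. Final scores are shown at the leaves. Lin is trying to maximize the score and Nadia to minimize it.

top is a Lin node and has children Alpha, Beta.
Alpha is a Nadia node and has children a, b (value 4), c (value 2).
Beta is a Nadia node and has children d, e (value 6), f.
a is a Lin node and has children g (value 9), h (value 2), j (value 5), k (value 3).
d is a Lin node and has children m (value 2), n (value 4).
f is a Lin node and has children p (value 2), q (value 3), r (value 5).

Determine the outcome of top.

4

a (Lin): max(9, 2, 5, 3) = 9
Alpha (Nadia): min(9, 4, 2) = 2
d (Lin): max(2, 4) = 4
f (Lin): max(2, 3, 5) = 5
Beta (Nadia): min(4, 6, 5) = 4
top (Lin): max(2, 4) = 4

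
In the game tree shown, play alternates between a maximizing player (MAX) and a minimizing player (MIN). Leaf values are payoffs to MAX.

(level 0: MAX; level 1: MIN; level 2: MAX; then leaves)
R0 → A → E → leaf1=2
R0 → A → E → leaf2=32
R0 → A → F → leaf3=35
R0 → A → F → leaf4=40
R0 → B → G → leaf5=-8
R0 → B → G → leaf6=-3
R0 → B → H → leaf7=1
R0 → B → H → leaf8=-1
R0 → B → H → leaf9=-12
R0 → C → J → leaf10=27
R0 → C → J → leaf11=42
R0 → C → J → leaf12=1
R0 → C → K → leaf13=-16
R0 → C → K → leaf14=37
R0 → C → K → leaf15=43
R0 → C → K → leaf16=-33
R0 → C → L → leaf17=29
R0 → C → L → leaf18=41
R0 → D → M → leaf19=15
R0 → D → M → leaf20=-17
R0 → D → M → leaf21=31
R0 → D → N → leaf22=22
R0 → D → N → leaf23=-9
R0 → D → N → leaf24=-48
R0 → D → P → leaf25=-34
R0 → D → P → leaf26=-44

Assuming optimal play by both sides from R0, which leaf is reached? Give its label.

E (MAX): max(2, 32) = 32
F (MAX): max(35, 40) = 40
A (MIN): min(32, 40) = 32
G (MAX): max(-8, -3) = -3
H (MAX): max(1, -1, -12) = 1
B (MIN): min(-3, 1) = -3
J (MAX): max(27, 42, 1) = 42
K (MAX): max(-16, 37, 43, -33) = 43
L (MAX): max(29, 41) = 41
C (MIN): min(42, 43, 41) = 41
M (MAX): max(15, -17, 31) = 31
N (MAX): max(22, -9, -48) = 22
P (MAX): max(-34, -44) = -34
D (MIN): min(31, 22, -34) = -34
R0 (MAX): max(32, -3, 41, -34) = 41
At R0, MAX picks C (highest: 41).
At C, MIN picks L (lowest: 41).
At L, MAX picks leaf18 (highest: 41).
Terminal value 41.

leaf18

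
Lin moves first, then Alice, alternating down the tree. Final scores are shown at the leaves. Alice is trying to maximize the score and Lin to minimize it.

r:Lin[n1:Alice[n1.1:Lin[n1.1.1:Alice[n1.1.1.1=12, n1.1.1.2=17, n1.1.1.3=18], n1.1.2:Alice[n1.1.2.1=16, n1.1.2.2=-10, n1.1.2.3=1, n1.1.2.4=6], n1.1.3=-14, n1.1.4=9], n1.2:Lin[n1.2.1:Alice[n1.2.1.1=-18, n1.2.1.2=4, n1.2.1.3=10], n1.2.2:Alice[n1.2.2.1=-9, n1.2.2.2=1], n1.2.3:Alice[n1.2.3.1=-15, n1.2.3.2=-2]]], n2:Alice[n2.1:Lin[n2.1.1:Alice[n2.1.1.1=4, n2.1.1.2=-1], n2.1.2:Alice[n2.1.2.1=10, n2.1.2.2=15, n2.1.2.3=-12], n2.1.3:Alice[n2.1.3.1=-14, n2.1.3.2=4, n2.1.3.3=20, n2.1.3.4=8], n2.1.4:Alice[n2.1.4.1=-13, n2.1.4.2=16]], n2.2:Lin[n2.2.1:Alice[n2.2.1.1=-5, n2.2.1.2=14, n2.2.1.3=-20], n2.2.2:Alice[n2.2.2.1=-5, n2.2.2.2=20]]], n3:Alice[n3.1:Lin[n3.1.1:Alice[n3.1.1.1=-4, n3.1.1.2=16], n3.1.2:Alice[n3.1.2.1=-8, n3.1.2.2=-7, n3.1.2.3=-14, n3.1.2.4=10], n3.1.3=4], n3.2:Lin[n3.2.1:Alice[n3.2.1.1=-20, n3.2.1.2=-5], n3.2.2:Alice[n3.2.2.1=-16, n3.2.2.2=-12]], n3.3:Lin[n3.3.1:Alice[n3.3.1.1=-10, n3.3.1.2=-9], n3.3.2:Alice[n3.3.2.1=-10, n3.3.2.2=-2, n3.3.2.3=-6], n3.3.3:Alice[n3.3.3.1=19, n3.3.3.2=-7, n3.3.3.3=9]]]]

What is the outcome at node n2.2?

14

n2.2.1 (Alice): max(-5, 14, -20) = 14
n2.2.2 (Alice): max(-5, 20) = 20
n2.2 (Lin): min(14, 20) = 14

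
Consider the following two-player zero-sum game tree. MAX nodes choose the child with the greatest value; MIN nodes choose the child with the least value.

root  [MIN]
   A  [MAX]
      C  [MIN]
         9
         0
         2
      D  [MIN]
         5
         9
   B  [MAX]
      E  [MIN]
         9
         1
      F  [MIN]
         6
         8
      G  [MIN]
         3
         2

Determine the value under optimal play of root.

5

C (MIN): min(9, 0, 2) = 0
D (MIN): min(5, 9) = 5
A (MAX): max(0, 5) = 5
E (MIN): min(9, 1) = 1
F (MIN): min(6, 8) = 6
G (MIN): min(3, 2) = 2
B (MAX): max(1, 6, 2) = 6
root (MIN): min(5, 6) = 5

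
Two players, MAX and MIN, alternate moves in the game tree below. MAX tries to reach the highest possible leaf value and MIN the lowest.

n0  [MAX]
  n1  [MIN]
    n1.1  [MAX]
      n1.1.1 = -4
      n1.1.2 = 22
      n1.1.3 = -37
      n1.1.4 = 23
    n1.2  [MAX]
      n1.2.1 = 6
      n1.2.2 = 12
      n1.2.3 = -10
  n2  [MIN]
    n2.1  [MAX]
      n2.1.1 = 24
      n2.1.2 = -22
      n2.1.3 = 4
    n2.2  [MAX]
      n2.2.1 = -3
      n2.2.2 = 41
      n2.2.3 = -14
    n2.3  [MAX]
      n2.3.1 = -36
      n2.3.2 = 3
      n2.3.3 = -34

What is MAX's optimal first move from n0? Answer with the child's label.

n1.1 (MAX): max(-4, 22, -37, 23) = 23
n1.2 (MAX): max(6, 12, -10) = 12
n1 (MIN): min(23, 12) = 12
n2.1 (MAX): max(24, -22, 4) = 24
n2.2 (MAX): max(-3, 41, -14) = 41
n2.3 (MAX): max(-36, 3, -34) = 3
n2 (MIN): min(24, 41, 3) = 3
n0 (MAX): max(12, 3) = 12
MAX at n0 wants the highest of {n1=12, n2=3}, so chooses n1.

n1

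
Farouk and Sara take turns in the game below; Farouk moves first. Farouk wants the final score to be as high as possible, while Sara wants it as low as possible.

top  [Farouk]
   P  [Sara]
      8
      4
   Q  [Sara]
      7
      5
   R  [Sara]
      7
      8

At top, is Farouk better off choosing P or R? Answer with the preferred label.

P (Sara): min(8, 4) = 4
R (Sara): min(7, 8) = 7
Farouk prefers the higher value; P=4, R=7. R is better since 7 > 4.

R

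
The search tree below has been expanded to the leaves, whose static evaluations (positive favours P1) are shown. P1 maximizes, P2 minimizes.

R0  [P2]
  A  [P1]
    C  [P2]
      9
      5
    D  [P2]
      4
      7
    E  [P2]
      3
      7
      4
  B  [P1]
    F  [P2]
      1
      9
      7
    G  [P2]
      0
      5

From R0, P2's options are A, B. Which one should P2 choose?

C (P2): min(9, 5) = 5
D (P2): min(4, 7) = 4
E (P2): min(3, 7, 4) = 3
A (P1): max(5, 4, 3) = 5
F (P2): min(1, 9, 7) = 1
G (P2): min(0, 5) = 0
B (P1): max(1, 0) = 1
R0 (P2): min(5, 1) = 1
P2 at R0 wants the lowest of {A=5, B=1}, so chooses B.

B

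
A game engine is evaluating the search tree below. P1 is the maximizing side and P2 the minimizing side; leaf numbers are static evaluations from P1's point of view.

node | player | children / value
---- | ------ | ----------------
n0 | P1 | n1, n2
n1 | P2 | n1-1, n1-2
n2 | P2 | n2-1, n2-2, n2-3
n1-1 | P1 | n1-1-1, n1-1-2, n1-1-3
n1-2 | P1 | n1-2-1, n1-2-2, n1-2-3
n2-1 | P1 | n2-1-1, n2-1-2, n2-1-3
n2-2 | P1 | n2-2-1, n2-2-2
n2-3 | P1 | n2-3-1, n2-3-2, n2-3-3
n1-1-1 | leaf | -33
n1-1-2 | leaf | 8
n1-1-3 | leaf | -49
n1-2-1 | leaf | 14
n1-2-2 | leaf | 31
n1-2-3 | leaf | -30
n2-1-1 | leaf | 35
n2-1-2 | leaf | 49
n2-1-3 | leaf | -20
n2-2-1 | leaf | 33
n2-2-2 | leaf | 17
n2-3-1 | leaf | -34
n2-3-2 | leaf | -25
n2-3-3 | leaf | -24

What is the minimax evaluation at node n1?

n1-1 (P1): max(-33, 8, -49) = 8
n1-2 (P1): max(14, 31, -30) = 31
n1 (P2): min(8, 31) = 8

8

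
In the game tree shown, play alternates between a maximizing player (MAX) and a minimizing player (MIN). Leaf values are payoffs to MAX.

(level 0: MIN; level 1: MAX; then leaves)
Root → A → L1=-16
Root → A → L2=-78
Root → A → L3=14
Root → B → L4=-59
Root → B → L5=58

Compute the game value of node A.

14

A (MAX): max(-16, -78, 14) = 14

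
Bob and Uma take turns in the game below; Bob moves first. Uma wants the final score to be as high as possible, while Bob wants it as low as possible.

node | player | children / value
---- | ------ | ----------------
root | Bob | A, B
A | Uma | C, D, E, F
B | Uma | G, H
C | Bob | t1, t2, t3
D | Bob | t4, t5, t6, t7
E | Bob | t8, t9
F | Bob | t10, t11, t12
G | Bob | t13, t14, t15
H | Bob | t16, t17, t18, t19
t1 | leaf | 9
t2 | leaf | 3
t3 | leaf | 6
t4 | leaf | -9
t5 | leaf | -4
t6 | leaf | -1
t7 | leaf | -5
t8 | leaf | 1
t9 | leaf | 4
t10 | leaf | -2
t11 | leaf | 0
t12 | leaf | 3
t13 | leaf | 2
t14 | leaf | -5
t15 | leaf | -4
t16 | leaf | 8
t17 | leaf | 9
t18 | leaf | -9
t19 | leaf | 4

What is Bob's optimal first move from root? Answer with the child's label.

B

C (Bob): min(9, 3, 6) = 3
D (Bob): min(-9, -4, -1, -5) = -9
E (Bob): min(1, 4) = 1
F (Bob): min(-2, 0, 3) = -2
A (Uma): max(3, -9, 1, -2) = 3
G (Bob): min(2, -5, -4) = -5
H (Bob): min(8, 9, -9, 4) = -9
B (Uma): max(-5, -9) = -5
root (Bob): min(3, -5) = -5
Bob at root wants the lowest of {A=3, B=-5}, so chooses B.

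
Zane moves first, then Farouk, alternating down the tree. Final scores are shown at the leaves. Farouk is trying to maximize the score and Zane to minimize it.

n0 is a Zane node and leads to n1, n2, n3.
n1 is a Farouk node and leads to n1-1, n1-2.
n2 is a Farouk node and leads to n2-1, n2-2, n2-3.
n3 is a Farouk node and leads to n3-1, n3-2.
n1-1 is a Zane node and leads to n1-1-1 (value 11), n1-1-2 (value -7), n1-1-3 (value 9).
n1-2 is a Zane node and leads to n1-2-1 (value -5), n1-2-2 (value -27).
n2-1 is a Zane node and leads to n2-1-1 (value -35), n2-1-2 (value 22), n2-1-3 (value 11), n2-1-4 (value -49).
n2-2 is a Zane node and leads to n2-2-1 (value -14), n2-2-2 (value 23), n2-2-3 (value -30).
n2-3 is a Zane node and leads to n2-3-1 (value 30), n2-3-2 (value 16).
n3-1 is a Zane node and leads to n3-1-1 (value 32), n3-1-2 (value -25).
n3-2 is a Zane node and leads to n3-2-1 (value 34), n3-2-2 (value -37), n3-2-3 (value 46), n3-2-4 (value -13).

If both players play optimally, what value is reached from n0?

-25

n1-1 (Zane): min(11, -7, 9) = -7
n1-2 (Zane): min(-5, -27) = -27
n1 (Farouk): max(-7, -27) = -7
n2-1 (Zane): min(-35, 22, 11, -49) = -49
n2-2 (Zane): min(-14, 23, -30) = -30
n2-3 (Zane): min(30, 16) = 16
n2 (Farouk): max(-49, -30, 16) = 16
n3-1 (Zane): min(32, -25) = -25
n3-2 (Zane): min(34, -37, 46, -13) = -37
n3 (Farouk): max(-25, -37) = -25
n0 (Zane): min(-7, 16, -25) = -25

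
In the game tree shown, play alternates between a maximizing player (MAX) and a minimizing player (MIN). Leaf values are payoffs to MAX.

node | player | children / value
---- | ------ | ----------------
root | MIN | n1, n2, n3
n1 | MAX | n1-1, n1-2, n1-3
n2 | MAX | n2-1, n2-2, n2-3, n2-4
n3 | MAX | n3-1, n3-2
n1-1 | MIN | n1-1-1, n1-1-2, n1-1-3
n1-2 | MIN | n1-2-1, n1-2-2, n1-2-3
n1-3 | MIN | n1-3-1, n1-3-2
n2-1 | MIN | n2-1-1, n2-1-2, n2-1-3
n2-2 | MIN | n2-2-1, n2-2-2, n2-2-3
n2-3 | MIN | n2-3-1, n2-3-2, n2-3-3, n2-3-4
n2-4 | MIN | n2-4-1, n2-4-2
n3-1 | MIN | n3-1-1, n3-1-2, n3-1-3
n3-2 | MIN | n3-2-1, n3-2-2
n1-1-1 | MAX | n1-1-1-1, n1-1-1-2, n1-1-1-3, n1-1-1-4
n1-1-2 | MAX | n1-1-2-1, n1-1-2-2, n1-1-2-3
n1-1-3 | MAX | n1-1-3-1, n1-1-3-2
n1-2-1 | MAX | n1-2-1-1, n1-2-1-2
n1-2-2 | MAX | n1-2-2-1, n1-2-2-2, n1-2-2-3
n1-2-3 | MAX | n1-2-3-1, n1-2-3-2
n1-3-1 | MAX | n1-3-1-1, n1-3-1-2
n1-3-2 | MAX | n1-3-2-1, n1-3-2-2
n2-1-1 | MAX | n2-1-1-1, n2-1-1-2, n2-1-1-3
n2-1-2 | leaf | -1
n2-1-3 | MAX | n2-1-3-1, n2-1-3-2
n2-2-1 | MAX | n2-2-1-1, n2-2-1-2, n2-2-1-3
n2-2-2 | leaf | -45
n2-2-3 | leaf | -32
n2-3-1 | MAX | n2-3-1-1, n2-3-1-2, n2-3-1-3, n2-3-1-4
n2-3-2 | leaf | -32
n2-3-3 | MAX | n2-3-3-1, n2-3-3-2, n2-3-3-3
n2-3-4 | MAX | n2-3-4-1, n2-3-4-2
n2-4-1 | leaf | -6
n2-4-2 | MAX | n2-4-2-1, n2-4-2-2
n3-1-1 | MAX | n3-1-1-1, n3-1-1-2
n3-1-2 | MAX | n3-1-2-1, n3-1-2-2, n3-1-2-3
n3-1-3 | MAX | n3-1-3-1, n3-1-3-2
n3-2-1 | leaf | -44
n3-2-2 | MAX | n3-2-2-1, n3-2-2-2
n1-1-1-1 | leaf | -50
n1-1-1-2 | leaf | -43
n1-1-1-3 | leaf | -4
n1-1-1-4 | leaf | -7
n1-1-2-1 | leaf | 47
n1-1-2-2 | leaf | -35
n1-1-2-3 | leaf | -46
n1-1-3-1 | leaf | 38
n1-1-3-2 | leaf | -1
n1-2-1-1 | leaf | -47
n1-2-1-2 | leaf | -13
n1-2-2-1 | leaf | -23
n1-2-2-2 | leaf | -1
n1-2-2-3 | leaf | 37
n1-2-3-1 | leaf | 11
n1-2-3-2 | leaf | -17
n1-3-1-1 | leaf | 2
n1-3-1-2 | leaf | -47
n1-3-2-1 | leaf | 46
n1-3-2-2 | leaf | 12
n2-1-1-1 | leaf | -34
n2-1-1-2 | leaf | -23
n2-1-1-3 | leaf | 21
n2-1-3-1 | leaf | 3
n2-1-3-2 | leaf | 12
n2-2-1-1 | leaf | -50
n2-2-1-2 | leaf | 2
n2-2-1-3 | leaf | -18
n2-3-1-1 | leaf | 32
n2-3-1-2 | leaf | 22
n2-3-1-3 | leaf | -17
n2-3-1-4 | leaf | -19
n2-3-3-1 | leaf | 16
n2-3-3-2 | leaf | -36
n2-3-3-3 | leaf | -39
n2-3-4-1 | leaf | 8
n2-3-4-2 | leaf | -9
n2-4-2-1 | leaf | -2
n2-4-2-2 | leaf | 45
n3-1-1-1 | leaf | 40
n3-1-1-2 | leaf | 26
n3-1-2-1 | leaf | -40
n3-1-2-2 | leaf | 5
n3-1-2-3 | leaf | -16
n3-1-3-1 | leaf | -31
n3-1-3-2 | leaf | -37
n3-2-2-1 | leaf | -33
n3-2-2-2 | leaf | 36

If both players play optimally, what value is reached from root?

-31

n1-1-1 (MAX): max(-50, -43, -4, -7) = -4
n1-1-2 (MAX): max(47, -35, -46) = 47
n1-1-3 (MAX): max(38, -1) = 38
n1-1 (MIN): min(-4, 47, 38) = -4
n1-2-1 (MAX): max(-47, -13) = -13
n1-2-2 (MAX): max(-23, -1, 37) = 37
n1-2-3 (MAX): max(11, -17) = 11
n1-2 (MIN): min(-13, 37, 11) = -13
n1-3-1 (MAX): max(2, -47) = 2
n1-3-2 (MAX): max(46, 12) = 46
n1-3 (MIN): min(2, 46) = 2
n1 (MAX): max(-4, -13, 2) = 2
n2-1-1 (MAX): max(-34, -23, 21) = 21
n2-1-3 (MAX): max(3, 12) = 12
n2-1 (MIN): min(21, -1, 12) = -1
n2-2-1 (MAX): max(-50, 2, -18) = 2
n2-2 (MIN): min(2, -45, -32) = -45
n2-3-1 (MAX): max(32, 22, -17, -19) = 32
n2-3-3 (MAX): max(16, -36, -39) = 16
n2-3-4 (MAX): max(8, -9) = 8
n2-3 (MIN): min(32, -32, 16, 8) = -32
n2-4-2 (MAX): max(-2, 45) = 45
n2-4 (MIN): min(-6, 45) = -6
n2 (MAX): max(-1, -45, -32, -6) = -1
n3-1-1 (MAX): max(40, 26) = 40
n3-1-2 (MAX): max(-40, 5, -16) = 5
n3-1-3 (MAX): max(-31, -37) = -31
n3-1 (MIN): min(40, 5, -31) = -31
n3-2-2 (MAX): max(-33, 36) = 36
n3-2 (MIN): min(-44, 36) = -44
n3 (MAX): max(-31, -44) = -31
root (MIN): min(2, -1, -31) = -31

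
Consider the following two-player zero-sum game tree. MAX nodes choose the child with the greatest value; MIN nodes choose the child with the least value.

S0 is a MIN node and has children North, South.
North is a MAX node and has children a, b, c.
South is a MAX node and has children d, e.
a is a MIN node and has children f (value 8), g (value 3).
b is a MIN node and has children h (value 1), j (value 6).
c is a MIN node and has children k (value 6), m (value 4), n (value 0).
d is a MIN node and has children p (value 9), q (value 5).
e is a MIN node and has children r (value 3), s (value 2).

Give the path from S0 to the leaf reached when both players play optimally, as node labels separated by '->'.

a (MIN): min(8, 3) = 3
b (MIN): min(1, 6) = 1
c (MIN): min(6, 4, 0) = 0
North (MAX): max(3, 1, 0) = 3
d (MIN): min(9, 5) = 5
e (MIN): min(3, 2) = 2
South (MAX): max(5, 2) = 5
S0 (MIN): min(3, 5) = 3
At S0, MIN picks North (lowest: 3).
At North, MAX picks a (highest: 3).
At a, MIN picks g (lowest: 3).
Terminal value 3.

S0 -> North -> a -> g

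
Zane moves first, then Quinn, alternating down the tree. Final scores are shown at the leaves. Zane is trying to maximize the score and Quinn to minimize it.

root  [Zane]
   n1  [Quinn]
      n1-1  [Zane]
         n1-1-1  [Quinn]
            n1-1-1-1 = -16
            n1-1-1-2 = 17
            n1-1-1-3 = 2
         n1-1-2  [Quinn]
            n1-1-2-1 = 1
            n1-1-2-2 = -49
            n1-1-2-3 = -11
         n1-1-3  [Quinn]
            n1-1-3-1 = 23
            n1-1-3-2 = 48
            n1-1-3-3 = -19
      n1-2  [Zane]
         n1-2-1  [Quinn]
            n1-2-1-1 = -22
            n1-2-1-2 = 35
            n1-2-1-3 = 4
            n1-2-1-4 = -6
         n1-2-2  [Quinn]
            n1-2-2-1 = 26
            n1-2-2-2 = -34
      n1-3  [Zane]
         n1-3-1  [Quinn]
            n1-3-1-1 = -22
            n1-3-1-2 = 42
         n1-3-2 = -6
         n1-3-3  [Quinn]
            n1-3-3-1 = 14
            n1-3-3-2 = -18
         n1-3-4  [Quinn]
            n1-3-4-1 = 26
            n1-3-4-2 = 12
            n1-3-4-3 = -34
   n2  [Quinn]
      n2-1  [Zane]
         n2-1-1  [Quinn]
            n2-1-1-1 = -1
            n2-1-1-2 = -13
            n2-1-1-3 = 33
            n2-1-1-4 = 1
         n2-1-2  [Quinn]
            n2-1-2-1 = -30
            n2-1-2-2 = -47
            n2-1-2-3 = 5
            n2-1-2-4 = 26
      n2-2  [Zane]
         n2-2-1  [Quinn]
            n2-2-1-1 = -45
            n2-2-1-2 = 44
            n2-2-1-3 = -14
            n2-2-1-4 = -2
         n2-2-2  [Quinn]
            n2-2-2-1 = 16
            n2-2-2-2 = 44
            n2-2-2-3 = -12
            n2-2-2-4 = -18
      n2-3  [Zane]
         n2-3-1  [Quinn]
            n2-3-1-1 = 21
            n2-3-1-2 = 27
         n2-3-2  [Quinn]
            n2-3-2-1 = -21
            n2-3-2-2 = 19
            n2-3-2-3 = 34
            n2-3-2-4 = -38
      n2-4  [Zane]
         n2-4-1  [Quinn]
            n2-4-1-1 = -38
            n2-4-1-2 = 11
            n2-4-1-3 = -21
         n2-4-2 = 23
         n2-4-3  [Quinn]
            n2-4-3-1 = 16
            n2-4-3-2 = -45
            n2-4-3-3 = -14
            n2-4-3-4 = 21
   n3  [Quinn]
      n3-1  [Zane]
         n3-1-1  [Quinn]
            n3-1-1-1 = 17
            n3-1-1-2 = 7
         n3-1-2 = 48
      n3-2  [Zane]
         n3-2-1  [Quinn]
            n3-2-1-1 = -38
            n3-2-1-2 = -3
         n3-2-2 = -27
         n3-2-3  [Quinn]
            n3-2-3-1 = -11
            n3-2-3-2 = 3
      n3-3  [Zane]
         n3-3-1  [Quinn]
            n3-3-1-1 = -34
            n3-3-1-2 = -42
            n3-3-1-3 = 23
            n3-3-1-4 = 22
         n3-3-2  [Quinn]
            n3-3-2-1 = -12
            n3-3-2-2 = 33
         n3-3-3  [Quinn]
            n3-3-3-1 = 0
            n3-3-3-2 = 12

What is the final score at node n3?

n3-1-1 (Quinn): min(17, 7) = 7
n3-1 (Zane): max(7, 48) = 48
n3-2-1 (Quinn): min(-38, -3) = -38
n3-2-3 (Quinn): min(-11, 3) = -11
n3-2 (Zane): max(-38, -27, -11) = -11
n3-3-1 (Quinn): min(-34, -42, 23, 22) = -42
n3-3-2 (Quinn): min(-12, 33) = -12
n3-3-3 (Quinn): min(0, 12) = 0
n3-3 (Zane): max(-42, -12, 0) = 0
n3 (Quinn): min(48, -11, 0) = -11

-11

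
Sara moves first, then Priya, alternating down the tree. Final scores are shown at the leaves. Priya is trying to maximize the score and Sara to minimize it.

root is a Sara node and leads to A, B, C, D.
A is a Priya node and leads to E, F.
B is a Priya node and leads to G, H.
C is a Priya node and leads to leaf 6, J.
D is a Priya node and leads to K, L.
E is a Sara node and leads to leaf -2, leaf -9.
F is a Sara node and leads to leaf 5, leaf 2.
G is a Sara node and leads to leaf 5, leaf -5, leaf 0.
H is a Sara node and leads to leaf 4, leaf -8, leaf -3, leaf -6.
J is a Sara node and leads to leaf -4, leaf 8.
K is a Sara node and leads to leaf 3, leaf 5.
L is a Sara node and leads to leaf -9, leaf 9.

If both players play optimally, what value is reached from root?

E (Sara): min(-2, -9) = -9
F (Sara): min(5, 2) = 2
A (Priya): max(-9, 2) = 2
G (Sara): min(5, -5, 0) = -5
H (Sara): min(4, -8, -3, -6) = -8
B (Priya): max(-5, -8) = -5
J (Sara): min(-4, 8) = -4
C (Priya): max(6, -4) = 6
K (Sara): min(3, 5) = 3
L (Sara): min(-9, 9) = -9
D (Priya): max(3, -9) = 3
root (Sara): min(2, -5, 6, 3) = -5

-5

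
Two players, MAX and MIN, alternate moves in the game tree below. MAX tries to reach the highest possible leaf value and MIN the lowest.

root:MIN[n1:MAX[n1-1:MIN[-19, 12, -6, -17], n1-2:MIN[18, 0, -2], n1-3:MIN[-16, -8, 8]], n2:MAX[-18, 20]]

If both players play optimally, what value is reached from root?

-2

n1-1 (MIN): min(-19, 12, -6, -17) = -19
n1-2 (MIN): min(18, 0, -2) = -2
n1-3 (MIN): min(-16, -8, 8) = -16
n1 (MAX): max(-19, -2, -16) = -2
n2 (MAX): max(-18, 20) = 20
root (MIN): min(-2, 20) = -2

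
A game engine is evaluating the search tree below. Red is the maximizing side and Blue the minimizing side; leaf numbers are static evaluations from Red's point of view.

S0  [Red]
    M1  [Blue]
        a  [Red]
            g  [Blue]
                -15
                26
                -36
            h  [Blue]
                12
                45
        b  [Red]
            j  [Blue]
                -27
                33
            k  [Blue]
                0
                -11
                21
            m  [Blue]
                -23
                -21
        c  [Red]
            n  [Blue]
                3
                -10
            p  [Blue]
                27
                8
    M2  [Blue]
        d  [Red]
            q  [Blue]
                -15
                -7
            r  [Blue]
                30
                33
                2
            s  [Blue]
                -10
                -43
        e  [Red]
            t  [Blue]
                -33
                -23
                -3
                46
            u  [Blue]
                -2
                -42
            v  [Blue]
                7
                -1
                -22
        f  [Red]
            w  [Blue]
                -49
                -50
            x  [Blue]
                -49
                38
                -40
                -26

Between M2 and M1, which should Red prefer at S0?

M1

q (Blue): min(-15, -7) = -15
r (Blue): min(30, 33, 2) = 2
s (Blue): min(-10, -43) = -43
d (Red): max(-15, 2, -43) = 2
t (Blue): min(-33, -23, -3, 46) = -33
u (Blue): min(-2, -42) = -42
v (Blue): min(7, -1, -22) = -22
e (Red): max(-33, -42, -22) = -22
w (Blue): min(-49, -50) = -50
x (Blue): min(-49, 38, -40, -26) = -49
f (Red): max(-50, -49) = -49
M2 (Blue): min(2, -22, -49) = -49
g (Blue): min(-15, 26, -36) = -36
h (Blue): min(12, 45) = 12
a (Red): max(-36, 12) = 12
j (Blue): min(-27, 33) = -27
k (Blue): min(0, -11, 21) = -11
m (Blue): min(-23, -21) = -23
b (Red): max(-27, -11, -23) = -11
n (Blue): min(3, -10) = -10
p (Blue): min(27, 8) = 8
c (Red): max(-10, 8) = 8
M1 (Blue): min(12, -11, 8) = -11
Red prefers the higher value; M2=-49, M1=-11. M1 is better since -11 > -49.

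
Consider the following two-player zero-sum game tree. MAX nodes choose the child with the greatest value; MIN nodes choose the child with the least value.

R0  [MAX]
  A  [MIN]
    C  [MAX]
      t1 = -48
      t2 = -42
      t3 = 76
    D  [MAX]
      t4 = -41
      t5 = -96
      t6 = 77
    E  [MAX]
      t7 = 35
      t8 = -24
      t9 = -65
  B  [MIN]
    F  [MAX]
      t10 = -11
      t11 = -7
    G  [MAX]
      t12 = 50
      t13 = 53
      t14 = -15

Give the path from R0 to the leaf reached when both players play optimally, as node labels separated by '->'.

R0 -> A -> E -> t7

C (MAX): max(-48, -42, 76) = 76
D (MAX): max(-41, -96, 77) = 77
E (MAX): max(35, -24, -65) = 35
A (MIN): min(76, 77, 35) = 35
F (MAX): max(-11, -7) = -7
G (MAX): max(50, 53, -15) = 53
B (MIN): min(-7, 53) = -7
R0 (MAX): max(35, -7) = 35
At R0, MAX picks A (highest: 35).
At A, MIN picks E (lowest: 35).
At E, MAX picks t7 (highest: 35).
Terminal value 35.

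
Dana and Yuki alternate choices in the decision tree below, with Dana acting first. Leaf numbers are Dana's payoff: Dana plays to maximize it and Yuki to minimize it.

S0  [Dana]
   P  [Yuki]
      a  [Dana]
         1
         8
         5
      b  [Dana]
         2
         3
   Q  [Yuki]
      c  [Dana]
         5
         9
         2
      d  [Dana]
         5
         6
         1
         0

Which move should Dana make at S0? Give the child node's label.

Q

a (Dana): max(1, 8, 5) = 8
b (Dana): max(2, 3) = 3
P (Yuki): min(8, 3) = 3
c (Dana): max(5, 9, 2) = 9
d (Dana): max(5, 6, 1, 0) = 6
Q (Yuki): min(9, 6) = 6
S0 (Dana): max(3, 6) = 6
Dana at S0 wants the highest of {P=3, Q=6}, so chooses Q.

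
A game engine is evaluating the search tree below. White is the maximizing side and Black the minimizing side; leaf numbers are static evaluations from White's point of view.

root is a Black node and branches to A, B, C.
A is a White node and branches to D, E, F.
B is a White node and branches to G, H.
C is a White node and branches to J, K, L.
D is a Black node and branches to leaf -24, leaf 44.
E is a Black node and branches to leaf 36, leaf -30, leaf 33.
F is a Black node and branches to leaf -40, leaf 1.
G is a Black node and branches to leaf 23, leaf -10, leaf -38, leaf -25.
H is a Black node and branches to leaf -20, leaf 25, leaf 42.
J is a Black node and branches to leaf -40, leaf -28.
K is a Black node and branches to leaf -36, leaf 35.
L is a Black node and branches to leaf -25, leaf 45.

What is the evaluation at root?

D (Black): min(-24, 44) = -24
E (Black): min(36, -30, 33) = -30
F (Black): min(-40, 1) = -40
A (White): max(-24, -30, -40) = -24
G (Black): min(23, -10, -38, -25) = -38
H (Black): min(-20, 25, 42) = -20
B (White): max(-38, -20) = -20
J (Black): min(-40, -28) = -40
K (Black): min(-36, 35) = -36
L (Black): min(-25, 45) = -25
C (White): max(-40, -36, -25) = -25
root (Black): min(-24, -20, -25) = -25

-25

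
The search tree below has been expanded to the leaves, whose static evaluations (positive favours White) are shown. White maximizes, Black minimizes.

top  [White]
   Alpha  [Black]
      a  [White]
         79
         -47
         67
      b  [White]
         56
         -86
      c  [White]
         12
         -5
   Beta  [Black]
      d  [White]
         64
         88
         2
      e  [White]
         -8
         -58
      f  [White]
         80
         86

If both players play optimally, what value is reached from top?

12

a (White): max(79, -47, 67) = 79
b (White): max(56, -86) = 56
c (White): max(12, -5) = 12
Alpha (Black): min(79, 56, 12) = 12
d (White): max(64, 88, 2) = 88
e (White): max(-8, -58) = -8
f (White): max(80, 86) = 86
Beta (Black): min(88, -8, 86) = -8
top (White): max(12, -8) = 12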